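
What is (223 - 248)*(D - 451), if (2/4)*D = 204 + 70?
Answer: -2425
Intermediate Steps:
D = 548 (D = 2*(204 + 70) = 2*274 = 548)
(223 - 248)*(D - 451) = (223 - 248)*(548 - 451) = -25*97 = -2425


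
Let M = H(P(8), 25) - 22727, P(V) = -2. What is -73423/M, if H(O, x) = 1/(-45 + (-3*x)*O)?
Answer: 7709415/2386334 ≈ 3.2307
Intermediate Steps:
H(O, x) = 1/(-45 - 3*O*x)
M = -2386334/105 (M = -1/(45 + 3*(-2)*25) - 22727 = -1/(45 - 150) - 22727 = -1/(-105) - 22727 = -1*(-1/105) - 22727 = 1/105 - 22727 = -2386334/105 ≈ -22727.)
-73423/M = -73423/(-2386334/105) = -73423*(-105/2386334) = 7709415/2386334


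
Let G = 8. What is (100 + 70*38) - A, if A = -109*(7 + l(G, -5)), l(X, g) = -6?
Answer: 2869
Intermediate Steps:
A = -109 (A = -109*(7 - 6) = -109*1 = -109)
(100 + 70*38) - A = (100 + 70*38) - 1*(-109) = (100 + 2660) + 109 = 2760 + 109 = 2869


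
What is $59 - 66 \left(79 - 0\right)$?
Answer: $-5155$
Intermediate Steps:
$59 - 66 \left(79 - 0\right) = 59 - 66 \left(79 + 0\right) = 59 - 5214 = -5155$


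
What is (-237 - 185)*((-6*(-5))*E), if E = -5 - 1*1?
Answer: 75960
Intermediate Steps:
E = -6 (E = -5 - 1 = -6)
(-237 - 185)*((-6*(-5))*E) = (-237 - 185)*(-6*(-5)*(-6)) = -12660*(-6) = -422*(-180) = 75960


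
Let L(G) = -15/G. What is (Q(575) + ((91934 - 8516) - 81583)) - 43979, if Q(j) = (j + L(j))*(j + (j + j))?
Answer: 949686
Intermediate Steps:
Q(j) = 3*j*(j - 15/j) (Q(j) = (j - 15/j)*(j + (j + j)) = (j - 15/j)*(j + 2*j) = (j - 15/j)*(3*j) = 3*j*(j - 15/j))
(Q(575) + ((91934 - 8516) - 81583)) - 43979 = ((-45 + 3*575²) + ((91934 - 8516) - 81583)) - 43979 = ((-45 + 3*330625) + (83418 - 81583)) - 43979 = ((-45 + 991875) + 1835) - 43979 = (991830 + 1835) - 43979 = 993665 - 43979 = 949686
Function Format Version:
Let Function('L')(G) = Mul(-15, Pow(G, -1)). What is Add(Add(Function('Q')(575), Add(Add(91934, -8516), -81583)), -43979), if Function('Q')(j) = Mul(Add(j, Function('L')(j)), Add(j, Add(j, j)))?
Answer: 949686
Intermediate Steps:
Function('Q')(j) = Mul(3, j, Add(j, Mul(-15, Pow(j, -1)))) (Function('Q')(j) = Mul(Add(j, Mul(-15, Pow(j, -1))), Add(j, Add(j, j))) = Mul(Add(j, Mul(-15, Pow(j, -1))), Add(j, Mul(2, j))) = Mul(Add(j, Mul(-15, Pow(j, -1))), Mul(3, j)) = Mul(3, j, Add(j, Mul(-15, Pow(j, -1)))))
Add(Add(Function('Q')(575), Add(Add(91934, -8516), -81583)), -43979) = Add(Add(Add(-45, Mul(3, Pow(575, 2))), Add(Add(91934, -8516), -81583)), -43979) = Add(Add(Add(-45, Mul(3, 330625)), Add(83418, -81583)), -43979) = Add(Add(Add(-45, 991875), 1835), -43979) = Add(Add(991830, 1835), -43979) = Add(993665, -43979) = 949686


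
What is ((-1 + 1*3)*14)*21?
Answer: 588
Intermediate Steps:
((-1 + 1*3)*14)*21 = ((-1 + 3)*14)*21 = (2*14)*21 = 28*21 = 588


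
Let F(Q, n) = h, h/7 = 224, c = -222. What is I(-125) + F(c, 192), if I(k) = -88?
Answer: 1480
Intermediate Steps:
h = 1568 (h = 7*224 = 1568)
F(Q, n) = 1568
I(-125) + F(c, 192) = -88 + 1568 = 1480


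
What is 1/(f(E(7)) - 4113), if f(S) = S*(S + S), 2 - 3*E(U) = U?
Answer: -9/36967 ≈ -0.00024346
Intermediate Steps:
E(U) = 2/3 - U/3
f(S) = 2*S**2 (f(S) = S*(2*S) = 2*S**2)
1/(f(E(7)) - 4113) = 1/(2*(2/3 - 1/3*7)**2 - 4113) = 1/(2*(2/3 - 7/3)**2 - 4113) = 1/(2*(-5/3)**2 - 4113) = 1/(2*(25/9) - 4113) = 1/(50/9 - 4113) = 1/(-36967/9) = -9/36967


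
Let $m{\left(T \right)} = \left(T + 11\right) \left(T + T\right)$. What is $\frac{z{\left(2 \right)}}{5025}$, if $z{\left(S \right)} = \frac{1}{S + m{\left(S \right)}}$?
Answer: $\frac{1}{271350} \approx 3.6853 \cdot 10^{-6}$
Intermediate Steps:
$m{\left(T \right)} = 2 T \left(11 + T\right)$ ($m{\left(T \right)} = \left(11 + T\right) 2 T = 2 T \left(11 + T\right)$)
$z{\left(S \right)} = \frac{1}{S + 2 S \left(11 + S\right)}$
$\frac{z{\left(2 \right)}}{5025} = \frac{\frac{1}{2} \frac{1}{23 + 2 \cdot 2}}{5025} = \frac{1}{2 \left(23 + 4\right)} \frac{1}{5025} = \frac{1}{2 \cdot 27} \cdot \frac{1}{5025} = \frac{1}{2} \cdot \frac{1}{27} \cdot \frac{1}{5025} = \frac{1}{54} \cdot \frac{1}{5025} = \frac{1}{271350}$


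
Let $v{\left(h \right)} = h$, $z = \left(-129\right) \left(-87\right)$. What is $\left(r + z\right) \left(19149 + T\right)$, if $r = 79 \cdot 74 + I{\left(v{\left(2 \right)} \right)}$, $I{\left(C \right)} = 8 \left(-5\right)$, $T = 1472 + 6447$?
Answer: $460940972$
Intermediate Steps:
$T = 7919$
$z = 11223$
$I{\left(C \right)} = -40$
$r = 5806$ ($r = 79 \cdot 74 - 40 = 5846 - 40 = 5806$)
$\left(r + z\right) \left(19149 + T\right) = \left(5806 + 11223\right) \left(19149 + 7919\right) = 17029 \cdot 27068 = 460940972$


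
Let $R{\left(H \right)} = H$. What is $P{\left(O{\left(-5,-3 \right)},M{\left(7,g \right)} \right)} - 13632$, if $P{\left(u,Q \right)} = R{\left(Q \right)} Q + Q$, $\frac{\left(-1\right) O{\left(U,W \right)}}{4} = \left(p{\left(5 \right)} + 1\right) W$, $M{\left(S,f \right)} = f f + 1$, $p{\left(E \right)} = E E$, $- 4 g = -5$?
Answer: $- \frac{3487455}{256} \approx -13623.0$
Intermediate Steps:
$g = \frac{5}{4}$ ($g = \left(- \frac{1}{4}\right) \left(-5\right) = \frac{5}{4} \approx 1.25$)
$p{\left(E \right)} = E^{2}$
$M{\left(S,f \right)} = 1 + f^{2}$ ($M{\left(S,f \right)} = f^{2} + 1 = 1 + f^{2}$)
$O{\left(U,W \right)} = - 104 W$ ($O{\left(U,W \right)} = - 4 \left(5^{2} + 1\right) W = - 4 \left(25 + 1\right) W = - 4 \cdot 26 W = - 104 W$)
$P{\left(u,Q \right)} = Q + Q^{2}$ ($P{\left(u,Q \right)} = Q Q + Q = Q^{2} + Q = Q + Q^{2}$)
$P{\left(O{\left(-5,-3 \right)},M{\left(7,g \right)} \right)} - 13632 = \left(1 + \left(\frac{5}{4}\right)^{2}\right) \left(1 + \left(1 + \left(\frac{5}{4}\right)^{2}\right)\right) - 13632 = \left(1 + \frac{25}{16}\right) \left(1 + \left(1 + \frac{25}{16}\right)\right) - 13632 = \frac{41 \left(1 + \frac{41}{16}\right)}{16} - 13632 = \frac{41}{16} \cdot \frac{57}{16} - 13632 = \frac{2337}{256} - 13632 = - \frac{3487455}{256}$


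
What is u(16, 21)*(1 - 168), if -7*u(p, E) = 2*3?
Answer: 1002/7 ≈ 143.14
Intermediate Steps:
u(p, E) = -6/7 (u(p, E) = -2*3/7 = -1/7*6 = -6/7)
u(16, 21)*(1 - 168) = -6*(1 - 168)/7 = -6/7*(-167) = 1002/7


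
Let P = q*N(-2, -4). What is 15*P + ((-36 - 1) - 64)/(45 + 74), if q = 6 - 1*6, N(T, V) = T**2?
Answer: -101/119 ≈ -0.84874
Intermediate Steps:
q = 0 (q = 6 - 6 = 0)
P = 0 (P = 0*(-2)**2 = 0*4 = 0)
15*P + ((-36 - 1) - 64)/(45 + 74) = 15*0 + ((-36 - 1) - 64)/(45 + 74) = 0 + (-37 - 64)/119 = 0 - 101*1/119 = 0 - 101/119 = -101/119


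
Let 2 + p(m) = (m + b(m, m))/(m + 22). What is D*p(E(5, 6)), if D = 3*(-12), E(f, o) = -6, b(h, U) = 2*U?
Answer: 225/2 ≈ 112.50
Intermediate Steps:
p(m) = -2 + 3*m/(22 + m) (p(m) = -2 + (m + 2*m)/(m + 22) = -2 + (3*m)/(22 + m) = -2 + 3*m/(22 + m))
D = -36
D*p(E(5, 6)) = -36*(-44 - 6)/(22 - 6) = -36*(-50)/16 = -9*(-50)/4 = -36*(-25/8) = 225/2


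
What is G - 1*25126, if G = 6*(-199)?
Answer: -26320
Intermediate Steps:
G = -1194
G - 1*25126 = -1194 - 1*25126 = -1194 - 25126 = -26320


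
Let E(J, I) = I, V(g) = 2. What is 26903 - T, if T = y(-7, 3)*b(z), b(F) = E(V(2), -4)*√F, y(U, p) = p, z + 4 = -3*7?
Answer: 26903 + 60*I ≈ 26903.0 + 60.0*I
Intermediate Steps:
z = -25 (z = -4 - 3*7 = -4 - 21 = -25)
b(F) = -4*√F
T = -60*I (T = 3*(-20*I) = -60*I ≈ -60.0*I)
26903 - T = 26903 - (-60)*I = 26903 + 60*I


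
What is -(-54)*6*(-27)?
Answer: -8748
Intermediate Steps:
-(-54)*6*(-27) = -9*(-36)*(-27) = 324*(-27) = -8748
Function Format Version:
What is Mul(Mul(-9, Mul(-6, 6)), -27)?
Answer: -8748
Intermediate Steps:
Mul(Mul(-9, Mul(-6, 6)), -27) = Mul(Mul(-9, -36), -27) = Mul(324, -27) = -8748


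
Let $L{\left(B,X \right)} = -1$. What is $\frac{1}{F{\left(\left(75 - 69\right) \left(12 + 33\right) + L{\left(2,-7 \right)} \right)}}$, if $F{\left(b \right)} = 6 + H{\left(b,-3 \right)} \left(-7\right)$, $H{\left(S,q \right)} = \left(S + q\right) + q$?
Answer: $- \frac{1}{1835} \approx -0.00054496$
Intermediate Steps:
$H{\left(S,q \right)} = S + 2 q$
$F{\left(b \right)} = 48 - 7 b$ ($F{\left(b \right)} = 6 + \left(b + 2 \left(-3\right)\right) \left(-7\right) = 6 + \left(b - 6\right) \left(-7\right) = 6 + \left(-6 + b\right) \left(-7\right) = 6 - \left(-42 + 7 b\right) = 48 - 7 b$)
$\frac{1}{F{\left(\left(75 - 69\right) \left(12 + 33\right) + L{\left(2,-7 \right)} \right)}} = \frac{1}{48 - 7 \left(\left(75 - 69\right) \left(12 + 33\right) - 1\right)} = \frac{1}{48 - 7 \left(6 \cdot 45 - 1\right)} = \frac{1}{48 - 7 \left(270 - 1\right)} = \frac{1}{48 - 1883} = \frac{1}{-1835} = - \frac{1}{1835}$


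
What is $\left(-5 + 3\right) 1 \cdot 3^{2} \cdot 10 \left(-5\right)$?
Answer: $900$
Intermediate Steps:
$\left(-5 + 3\right) 1 \cdot 3^{2} \cdot 10 \left(-5\right) = \left(-2\right) 1 \cdot 9 \left(-50\right) = \left(-2\right) 9 \left(-50\right) = \left(-18\right) \left(-50\right) = 900$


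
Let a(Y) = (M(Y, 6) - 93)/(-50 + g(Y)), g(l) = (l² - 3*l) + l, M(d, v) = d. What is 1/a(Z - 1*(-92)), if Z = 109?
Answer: 39949/108 ≈ 369.90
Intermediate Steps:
g(l) = l² - 2*l
a(Y) = (-93 + Y)/(-50 + Y*(-2 + Y)) (a(Y) = (Y - 93)/(-50 + Y*(-2 + Y)) = (-93 + Y)/(-50 + Y*(-2 + Y)))
1/a(Z - 1*(-92)) = 1/((-93 + (109 - 1*(-92)))/(-50 + (109 - 1*(-92))*(-2 + (109 - 1*(-92))))) = 1/((-93 + (109 + 92))/(-50 + (109 + 92)*(-2 + (109 + 92)))) = 1/((-93 + 201)/(-50 + 201*(-2 + 201))) = 1/(108/(-50 + 201*199)) = 1/(108/(-50 + 39999)) = 1/(108/39949) = 39949/108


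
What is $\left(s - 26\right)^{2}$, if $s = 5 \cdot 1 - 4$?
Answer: $625$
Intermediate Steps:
$s = 1$ ($s = 5 - 4 = 1$)
$\left(s - 26\right)^{2} = \left(1 - 26\right)^{2} = \left(-25\right)^{2} = 625$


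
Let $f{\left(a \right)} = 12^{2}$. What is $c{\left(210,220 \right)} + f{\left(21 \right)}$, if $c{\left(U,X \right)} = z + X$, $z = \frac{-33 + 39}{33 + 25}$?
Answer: $\frac{10559}{29} \approx 364.1$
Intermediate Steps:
$f{\left(a \right)} = 144$
$z = \frac{3}{29}$ ($z = \frac{6}{58} = 6 \cdot \frac{1}{58} = \frac{3}{29} \approx 0.10345$)
$c{\left(U,X \right)} = \frac{3}{29} + X$
$c{\left(210,220 \right)} + f{\left(21 \right)} = \left(\frac{3}{29} + 220\right) + 144 = \frac{6383}{29} + 144 = \frac{10559}{29}$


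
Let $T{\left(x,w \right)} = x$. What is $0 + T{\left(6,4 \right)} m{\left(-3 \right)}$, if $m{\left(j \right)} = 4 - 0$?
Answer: $24$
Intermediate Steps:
$m{\left(j \right)} = 4$ ($m{\left(j \right)} = 4 + 0 = 4$)
$0 + T{\left(6,4 \right)} m{\left(-3 \right)} = 0 + 6 \cdot 4 = 0 + 24 = 24$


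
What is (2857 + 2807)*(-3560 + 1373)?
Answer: -12387168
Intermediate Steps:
(2857 + 2807)*(-3560 + 1373) = 5664*(-2187) = -12387168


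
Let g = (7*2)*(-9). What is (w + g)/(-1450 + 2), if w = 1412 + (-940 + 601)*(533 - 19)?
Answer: 21620/181 ≈ 119.45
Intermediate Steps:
w = -172834 (w = 1412 - 339*514 = 1412 - 174246 = -172834)
g = -126 (g = 14*(-9) = -126)
(w + g)/(-1450 + 2) = (-172834 - 126)/(-1450 + 2) = -172960/(-1448) = -172960*(-1/1448) = 21620/181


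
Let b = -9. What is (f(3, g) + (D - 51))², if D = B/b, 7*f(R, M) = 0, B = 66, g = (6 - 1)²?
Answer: 30625/9 ≈ 3402.8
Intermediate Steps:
g = 25 (g = 5² = 25)
f(R, M) = 0 (f(R, M) = (⅐)*0 = 0)
D = -22/3 (D = 66/(-9) = 66*(-⅑) = -22/3 ≈ -7.3333)
(f(3, g) + (D - 51))² = (0 + (-22/3 - 51))² = (0 - 175/3)² = (-175/3)² = 30625/9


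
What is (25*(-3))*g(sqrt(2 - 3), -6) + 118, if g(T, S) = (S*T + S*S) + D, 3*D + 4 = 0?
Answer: -2482 + 450*I ≈ -2482.0 + 450.0*I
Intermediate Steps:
D = -4/3 (D = -4/3 + (1/3)*0 = -4/3 + 0 = -4/3 ≈ -1.3333)
g(T, S) = -4/3 + S**2 + S*T (g(T, S) = (S*T + S*S) - 4/3 = (S*T + S**2) - 4/3 = (S**2 + S*T) - 4/3 = -4/3 + S**2 + S*T)
(25*(-3))*g(sqrt(2 - 3), -6) + 118 = (25*(-3))*(-4/3 + (-6)**2 - 6*sqrt(2 - 3)) + 118 = -75*(-4/3 + 36 - 6*I) + 118 = -75*(104/3 - 6*I) + 118 = (-2600 + 450*I) + 118 = -2482 + 450*I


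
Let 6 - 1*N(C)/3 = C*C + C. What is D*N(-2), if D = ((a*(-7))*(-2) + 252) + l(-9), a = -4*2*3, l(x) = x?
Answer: -1116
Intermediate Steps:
a = -24 (a = -8*3 = -24)
N(C) = 18 - 3*C - 3*C² (N(C) = 18 - 3*(C*C + C) = 18 - 3*(C² + C) = 18 - 3*(C + C²) = 18 + (-3*C - 3*C²) = 18 - 3*C - 3*C²)
D = -93 (D = (-24*(-7)*(-2) + 252) - 9 = (168*(-2) + 252) - 9 = (-336 + 252) - 9 = -84 - 9 = -93)
D*N(-2) = -93*(18 - 3*(-2) - 3*(-2)²) = -93*(18 + 6 - 3*4) = -93*(18 + 6 - 12) = -93*12 = -1116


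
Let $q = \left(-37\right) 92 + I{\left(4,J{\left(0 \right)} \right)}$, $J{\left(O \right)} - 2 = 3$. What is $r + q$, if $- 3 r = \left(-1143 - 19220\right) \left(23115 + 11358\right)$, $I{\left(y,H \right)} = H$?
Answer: $233987834$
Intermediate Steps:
$J{\left(O \right)} = 5$ ($J{\left(O \right)} = 2 + 3 = 5$)
$r = 233991233$ ($r = - \frac{\left(-1143 - 19220\right) \left(23115 + 11358\right)}{3} = - \frac{\left(-20363\right) 34473}{3} = \left(- \frac{1}{3}\right) \left(-701973699\right) = 233991233$)
$q = -3399$ ($q = \left(-37\right) 92 + 5 = -3404 + 5 = -3399$)
$r + q = 233991233 - 3399 = 233987834$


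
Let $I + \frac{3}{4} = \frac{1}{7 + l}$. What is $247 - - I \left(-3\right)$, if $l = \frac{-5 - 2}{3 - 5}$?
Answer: $\frac{6971}{28} \approx 248.96$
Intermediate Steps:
$l = \frac{7}{2}$ ($l = - \frac{7}{-2} = \left(-7\right) \left(- \frac{1}{2}\right) = \frac{7}{2} \approx 3.5$)
$I = - \frac{55}{84}$ ($I = - \frac{3}{4} + \frac{1}{7 + \frac{7}{2}} = - \frac{3}{4} + \frac{1}{\frac{21}{2}} = - \frac{3}{4} + \frac{2}{21} = - \frac{55}{84} \approx -0.65476$)
$247 - - I \left(-3\right) = 247 - \left(-1\right) \left(- \frac{55}{84}\right) \left(-3\right) = 247 - \frac{55}{84} \left(-3\right) = 247 - - \frac{55}{28} = 247 + \frac{55}{28} = \frac{6971}{28}$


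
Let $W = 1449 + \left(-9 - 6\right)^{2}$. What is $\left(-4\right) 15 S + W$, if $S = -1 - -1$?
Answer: $1674$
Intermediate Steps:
$S = 0$ ($S = -1 + 1 = 0$)
$W = 1674$ ($W = 1449 + \left(-15\right)^{2} = 1449 + 225 = 1674$)
$\left(-4\right) 15 S + W = \left(-4\right) 15 \cdot 0 + 1674 = \left(-60\right) 0 + 1674 = 0 + 1674 = 1674$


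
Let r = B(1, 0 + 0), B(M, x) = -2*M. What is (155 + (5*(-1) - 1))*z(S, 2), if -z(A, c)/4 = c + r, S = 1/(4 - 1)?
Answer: 0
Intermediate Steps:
r = -2 (r = -2*1 = -2)
S = ⅓ (S = 1/3 = ⅓ ≈ 0.33333)
z(A, c) = 8 - 4*c (z(A, c) = -4*(c - 2) = -4*(-2 + c) = 8 - 4*c)
(155 + (5*(-1) - 1))*z(S, 2) = (155 + (5*(-1) - 1))*(8 - 4*2) = (155 + (-5 - 1))*(8 - 8) = (155 - 6)*0 = 149*0 = 0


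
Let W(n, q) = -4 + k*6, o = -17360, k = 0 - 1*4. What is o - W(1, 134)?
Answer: -17332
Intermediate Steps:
k = -4 (k = 0 - 4 = -4)
W(n, q) = -28 (W(n, q) = -4 - 4*6 = -4 - 24 = -28)
o - W(1, 134) = -17360 - 1*(-28) = -17360 + 28 = -17332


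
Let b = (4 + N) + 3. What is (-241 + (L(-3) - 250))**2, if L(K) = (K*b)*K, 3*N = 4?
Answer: 173056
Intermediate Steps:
N = 4/3 (N = (1/3)*4 = 4/3 ≈ 1.3333)
b = 25/3 (b = (4 + 4/3) + 3 = 16/3 + 3 = 25/3 ≈ 8.3333)
L(K) = 25*K**2/3 (L(K) = (K*(25/3))*K = (25*K/3)*K = 25*K**2/3)
(-241 + (L(-3) - 250))**2 = (-241 + ((25/3)*(-3)**2 - 250))**2 = (-241 + ((25/3)*9 - 250))**2 = (-241 + (75 - 250))**2 = (-241 - 175)**2 = (-416)**2 = 173056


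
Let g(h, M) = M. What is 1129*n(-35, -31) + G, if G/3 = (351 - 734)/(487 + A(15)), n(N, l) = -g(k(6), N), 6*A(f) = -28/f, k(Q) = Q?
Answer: 865366310/21901 ≈ 39513.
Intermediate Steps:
A(f) = -14/(3*f) (A(f) = (-28/f)/6 = -14/(3*f))
n(N, l) = -N
G = -51705/21901 (G = 3*((351 - 734)/(487 - 14/3/15)) = 3*(-383/(487 - 14/3*1/15)) = 3*(-383/(487 - 14/45)) = 3*(-383/21901/45) = 3*(-383*45/21901) = 3*(-17235/21901) = -51705/21901 ≈ -2.3609)
1129*n(-35, -31) + G = 1129*(-1*(-35)) - 51705/21901 = 1129*35 - 51705/21901 = 39515 - 51705/21901 = 865366310/21901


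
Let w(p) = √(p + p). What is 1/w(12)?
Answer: √6/12 ≈ 0.20412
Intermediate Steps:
w(p) = √2*√p (w(p) = √(2*p) = √2*√p)
1/w(12) = 1/(√2*√12) = 1/(√2*(2*√3)) = 1/(2*√6) = √6/12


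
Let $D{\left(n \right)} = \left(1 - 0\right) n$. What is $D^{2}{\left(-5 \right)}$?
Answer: $25$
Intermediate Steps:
$D{\left(n \right)} = n$ ($D{\left(n \right)} = \left(1 + 0\right) n = 1 n = n$)
$D^{2}{\left(-5 \right)} = \left(-5\right)^{2} = 25$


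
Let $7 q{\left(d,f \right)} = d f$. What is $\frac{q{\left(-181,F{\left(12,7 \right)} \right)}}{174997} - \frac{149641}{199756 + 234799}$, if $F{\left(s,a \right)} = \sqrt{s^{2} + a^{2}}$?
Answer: $- \frac{149641}{434555} - \frac{181 \sqrt{193}}{1224979} \approx -0.34641$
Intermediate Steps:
$F{\left(s,a \right)} = \sqrt{a^{2} + s^{2}}$
$q{\left(d,f \right)} = \frac{d f}{7}$
$\frac{q{\left(-181,F{\left(12,7 \right)} \right)}}{174997} - \frac{149641}{199756 + 234799} = \frac{\frac{1}{7} \left(-181\right) \sqrt{7^{2} + 12^{2}}}{174997} - \frac{149641}{199756 + 234799} = \frac{1}{7} \left(-181\right) \sqrt{49 + 144} \cdot \frac{1}{174997} - \frac{149641}{434555} = \frac{1}{7} \left(-181\right) \sqrt{193} \cdot \frac{1}{174997} - \frac{149641}{434555} = - \frac{181 \sqrt{193}}{7} \cdot \frac{1}{174997} - \frac{149641}{434555} = - \frac{181 \sqrt{193}}{1224979} - \frac{149641}{434555} = - \frac{149641}{434555} - \frac{181 \sqrt{193}}{1224979}$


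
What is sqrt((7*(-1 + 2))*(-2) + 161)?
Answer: 7*sqrt(3) ≈ 12.124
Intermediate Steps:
sqrt((7*(-1 + 2))*(-2) + 161) = sqrt((7*1)*(-2) + 161) = sqrt(7*(-2) + 161) = sqrt(-14 + 161) = sqrt(147) = 7*sqrt(3)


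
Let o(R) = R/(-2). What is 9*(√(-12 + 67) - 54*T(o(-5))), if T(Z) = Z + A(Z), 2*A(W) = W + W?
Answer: -2430 + 9*√55 ≈ -2363.3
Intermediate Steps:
o(R) = -R/2 (o(R) = R*(-½) = -R/2)
A(W) = W (A(W) = (W + W)/2 = (2*W)/2 = W)
T(Z) = 2*Z (T(Z) = Z + Z = 2*Z)
9*(√(-12 + 67) - 54*T(o(-5))) = 9*(√(-12 + 67) - 108*(-½*(-5))) = 9*(√55 - 108*5/2) = 9*(√55 - 54*5) = 9*(√55 - 270) = 9*(-270 + √55) = -2430 + 9*√55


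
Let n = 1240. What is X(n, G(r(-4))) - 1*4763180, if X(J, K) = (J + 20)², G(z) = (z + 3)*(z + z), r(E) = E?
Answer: -3175580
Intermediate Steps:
G(z) = 2*z*(3 + z) (G(z) = (3 + z)*(2*z) = 2*z*(3 + z))
X(J, K) = (20 + J)²
X(n, G(r(-4))) - 1*4763180 = (20 + 1240)² - 1*4763180 = 1260² - 4763180 = 1587600 - 4763180 = -3175580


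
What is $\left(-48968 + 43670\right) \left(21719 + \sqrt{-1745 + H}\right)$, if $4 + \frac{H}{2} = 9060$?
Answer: $-115067262 - 5298 \sqrt{16367} \approx -1.1575 \cdot 10^{8}$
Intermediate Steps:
$H = 18112$ ($H = -8 + 2 \cdot 9060 = -8 + 18120 = 18112$)
$\left(-48968 + 43670\right) \left(21719 + \sqrt{-1745 + H}\right) = \left(-48968 + 43670\right) \left(21719 + \sqrt{-1745 + 18112}\right) = - 5298 \left(21719 + \sqrt{16367}\right) = -115067262 - 5298 \sqrt{16367}$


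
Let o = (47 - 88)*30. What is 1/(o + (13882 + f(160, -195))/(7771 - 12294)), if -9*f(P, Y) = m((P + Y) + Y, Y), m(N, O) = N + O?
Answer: -40707/50194973 ≈ -0.00081098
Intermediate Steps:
o = -1230 (o = -41*30 = -1230)
f(P, Y) = -Y/3 - P/9 (f(P, Y) = -(((P + Y) + Y) + Y)/9 = -((P + 2*Y) + Y)/9 = -(P + 3*Y)/9 = -Y/3 - P/9)
1/(o + (13882 + f(160, -195))/(7771 - 12294)) = 1/(-1230 + (13882 + (-⅓*(-195) - ⅑*160))/(7771 - 12294)) = 1/(-1230 + (13882 + (65 - 160/9))/(-4523)) = 1/(-1230 + (13882 + 425/9)*(-1/4523)) = 1/(-1230 + (125363/9)*(-1/4523)) = 1/(-1230 - 125363/40707) = 1/(-50194973/40707) = -40707/50194973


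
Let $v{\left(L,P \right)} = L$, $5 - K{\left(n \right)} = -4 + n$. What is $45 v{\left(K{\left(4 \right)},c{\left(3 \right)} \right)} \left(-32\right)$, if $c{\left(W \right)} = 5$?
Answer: $-7200$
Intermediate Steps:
$K{\left(n \right)} = 9 - n$ ($K{\left(n \right)} = 5 - \left(-4 + n\right) = 9 - n$)
$45 v{\left(K{\left(4 \right)},c{\left(3 \right)} \right)} \left(-32\right) = 45 \left(9 - 4\right) \left(-32\right) = 45 \cdot 5 \left(-32\right) = 225 \left(-32\right) = -7200$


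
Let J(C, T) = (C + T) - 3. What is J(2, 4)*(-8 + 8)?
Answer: 0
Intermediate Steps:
J(C, T) = -3 + C + T
J(2, 4)*(-8 + 8) = (-3 + 2 + 4)*(-8 + 8) = 3*0 = 0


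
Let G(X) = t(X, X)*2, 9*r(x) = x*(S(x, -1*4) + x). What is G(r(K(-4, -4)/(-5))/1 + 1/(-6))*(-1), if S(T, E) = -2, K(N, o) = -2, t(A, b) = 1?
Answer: -2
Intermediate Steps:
r(x) = x*(-2 + x)/9 (r(x) = (x*(-2 + x))/9 = x*(-2 + x)/9)
G(X) = 2 (G(X) = 1*2 = 2)
G(r(K(-4, -4)/(-5))/1 + 1/(-6))*(-1) = 2*(-1) = -2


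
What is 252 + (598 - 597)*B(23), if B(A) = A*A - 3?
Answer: 778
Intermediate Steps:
B(A) = -3 + A² (B(A) = A² - 3 = -3 + A²)
252 + (598 - 597)*B(23) = 252 + (598 - 597)*(-3 + 23²) = 252 + 1*(-3 + 529) = 252 + 1*526 = 252 + 526 = 778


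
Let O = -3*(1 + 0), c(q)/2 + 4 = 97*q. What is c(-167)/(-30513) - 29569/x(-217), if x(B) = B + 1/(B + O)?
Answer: 66679884062/485573711 ≈ 137.32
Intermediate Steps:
c(q) = -8 + 194*q (c(q) = -8 + 2*(97*q) = -8 + 194*q)
O = -3 (O = -3*1 = -3)
x(B) = B + 1/(-3 + B) (x(B) = B + 1/(B - 3) = B + 1/(-3 + B))
c(-167)/(-30513) - 29569/x(-217) = (-8 + 194*(-167))/(-30513) - 29569*(-3 - 217)/(1 + (-217)**2 - 3*(-217)) = (-8 - 32398)*(-1/30513) - 29569*(-220/(1 + 47089 + 651)) = -32406*(-1/30513) - 29569/((-1/220*47741)) = 10802/10171 - 29569/(-47741/220) = 10802/10171 - 29569*(-220/47741) = 10802/10171 + 6505180/47741 = 66679884062/485573711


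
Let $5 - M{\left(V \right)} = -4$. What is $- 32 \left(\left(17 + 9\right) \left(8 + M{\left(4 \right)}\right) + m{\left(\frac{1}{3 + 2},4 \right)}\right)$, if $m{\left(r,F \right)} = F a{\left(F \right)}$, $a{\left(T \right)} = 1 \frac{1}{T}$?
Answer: $-14176$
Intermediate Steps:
$a{\left(T \right)} = \frac{1}{T}$
$M{\left(V \right)} = 9$ ($M{\left(V \right)} = 5 - -4 = 5 + 4 = 9$)
$m{\left(r,F \right)} = 1$ ($m{\left(r,F \right)} = \frac{F}{F} = 1$)
$- 32 \left(\left(17 + 9\right) \left(8 + M{\left(4 \right)}\right) + m{\left(\frac{1}{3 + 2},4 \right)}\right) = - 32 \left(\left(17 + 9\right) \left(8 + 9\right) + 1\right) = - 32 \left(26 \cdot 17 + 1\right) = - 32 \left(442 + 1\right) = \left(-32\right) 443 = -14176$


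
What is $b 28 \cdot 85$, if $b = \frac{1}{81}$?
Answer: $\frac{2380}{81} \approx 29.383$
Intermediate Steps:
$b = \frac{1}{81} \approx 0.012346$
$b 28 \cdot 85 = \frac{1}{81} \cdot 28 \cdot 85 = \frac{28}{81} \cdot 85 = \frac{2380}{81}$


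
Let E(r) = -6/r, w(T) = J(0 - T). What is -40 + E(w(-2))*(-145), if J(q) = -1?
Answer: -910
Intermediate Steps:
w(T) = -1
-40 + E(w(-2))*(-145) = -40 - 6/(-1)*(-145) = -40 - 6*(-1)*(-145) = -40 + 6*(-145) = -40 - 870 = -910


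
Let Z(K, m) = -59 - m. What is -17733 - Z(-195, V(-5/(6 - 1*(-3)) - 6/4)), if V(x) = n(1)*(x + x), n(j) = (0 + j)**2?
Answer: -159103/9 ≈ -17678.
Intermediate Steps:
n(j) = j**2
V(x) = 2*x (V(x) = 1**2*(x + x) = 1*(2*x) = 2*x)
-17733 - Z(-195, V(-5/(6 - 1*(-3)) - 6/4)) = -17733 - (-59 - 2*(-5/(6 - 1*(-3)) - 6/4)) = -17733 - (-59 - 2*(-5/(6 + 3) - 6*1/4)) = -17733 - (-59 - 2*(-5/9 - 3/2)) = -17733 - (-59 - 2*(-37)/18) = -17733 - (-59 - 1*(-37/9)) = -17733 - (-59 + 37/9) = -17733 - 1*(-494/9) = -17733 + 494/9 = -159103/9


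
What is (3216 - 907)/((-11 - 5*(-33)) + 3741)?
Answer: 2309/3895 ≈ 0.59281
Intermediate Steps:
(3216 - 907)/((-11 - 5*(-33)) + 3741) = 2309/((-11 + 165) + 3741) = 2309/(154 + 3741) = 2309/3895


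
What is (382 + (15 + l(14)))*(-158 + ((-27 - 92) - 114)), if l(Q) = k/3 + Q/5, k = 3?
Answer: -783564/5 ≈ -1.5671e+5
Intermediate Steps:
l(Q) = 1 + Q/5 (l(Q) = 3/3 + Q/5 = 3*(⅓) + Q*(⅕) = 1 + Q/5)
(382 + (15 + l(14)))*(-158 + ((-27 - 92) - 114)) = (382 + (15 + (1 + (⅕)*14)))*(-158 + ((-27 - 92) - 114)) = (382 + (15 + (1 + 14/5)))*(-158 + (-119 - 114)) = (382 + (15 + 19/5))*(-158 - 233) = (382 + 94/5)*(-391) = (2004/5)*(-391) = -783564/5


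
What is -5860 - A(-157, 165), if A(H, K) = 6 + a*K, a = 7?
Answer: -7021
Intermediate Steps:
A(H, K) = 6 + 7*K
-5860 - A(-157, 165) = -5860 - (6 + 7*165) = -5860 - (6 + 1155) = -5860 - 1*1161 = -5860 - 1161 = -7021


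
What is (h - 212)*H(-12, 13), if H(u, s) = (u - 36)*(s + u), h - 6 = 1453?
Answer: -59856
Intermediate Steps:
h = 1459 (h = 6 + 1453 = 1459)
H(u, s) = (-36 + u)*(s + u)
(h - 212)*H(-12, 13) = (1459 - 212)*((-12)**2 - 36*13 - 36*(-12) + 13*(-12)) = 1247*(144 - 468 + 432 - 156) = 1247*(-48) = -59856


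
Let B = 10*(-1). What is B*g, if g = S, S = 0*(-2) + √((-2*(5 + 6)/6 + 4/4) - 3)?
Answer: -10*I*√51/3 ≈ -23.805*I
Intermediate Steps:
S = I*√51/3 (S = 0 + √((-2*11*(⅙) + 4*(¼)) - 3) = 0 + √((-22*⅙ + 1) - 3) = 0 + √((-11/3 + 1) - 3) = 0 + √(-8/3 - 3) = 0 + √(-17/3) = 0 + I*√51/3 = I*√51/3 ≈ 2.3805*I)
B = -10
g = I*√51/3 ≈ 2.3805*I
B*g = -10*I*√51/3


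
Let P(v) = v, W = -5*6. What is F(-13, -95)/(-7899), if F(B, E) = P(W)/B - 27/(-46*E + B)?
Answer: -43453/149135753 ≈ -0.00029137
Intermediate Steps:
W = -30
F(B, E) = -30/B - 27/(B - 46*E) (F(B, E) = -30/B - 27/(-46*E + B) = -30/B - 27/(B - 46*E))
F(-13, -95)/(-7899) = (3*(-19*(-13) + 460*(-95))/(-13*(-13 - 46*(-95))))/(-7899) = (3*(-1/13)*(247 - 43700)/(-13 + 4370))*(-1/7899) = (3*(-1/13)*(-43453)/4357)*(-1/7899) = (3*(-1/13)*(1/4357)*(-43453))*(-1/7899) = (130359/56641)*(-1/7899) = -43453/149135753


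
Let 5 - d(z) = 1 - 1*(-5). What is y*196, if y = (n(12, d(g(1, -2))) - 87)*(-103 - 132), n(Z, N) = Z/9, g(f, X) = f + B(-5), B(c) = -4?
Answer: 11837420/3 ≈ 3.9458e+6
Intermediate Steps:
g(f, X) = -4 + f (g(f, X) = f - 4 = -4 + f)
d(z) = -1 (d(z) = 5 - (1 - 1*(-5)) = 5 - (1 + 5) = 5 - 1*6 = 5 - 6 = -1)
n(Z, N) = Z/9 (n(Z, N) = Z*(⅑) = Z/9)
y = 60395/3 (y = ((⅑)*12 - 87)*(-103 - 132) = (4/3 - 87)*(-235) = -257/3*(-235) = 60395/3 ≈ 20132.)
y*196 = (60395/3)*196 = 11837420/3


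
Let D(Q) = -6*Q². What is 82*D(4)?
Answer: -7872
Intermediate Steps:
82*D(4) = 82*(-6*4²) = 82*(-6*16) = 82*(-96) = -7872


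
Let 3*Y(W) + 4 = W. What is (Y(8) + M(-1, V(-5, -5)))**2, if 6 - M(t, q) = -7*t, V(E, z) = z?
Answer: 1/9 ≈ 0.11111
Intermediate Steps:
Y(W) = -4/3 + W/3
M(t, q) = 6 + 7*t (M(t, q) = 6 - (-7)*t = 6 + 7*t)
(Y(8) + M(-1, V(-5, -5)))**2 = ((-4/3 + (1/3)*8) + (6 + 7*(-1)))**2 = ((-4/3 + 8/3) + (6 - 7))**2 = (4/3 - 1)**2 = (1/3)**2 = 1/9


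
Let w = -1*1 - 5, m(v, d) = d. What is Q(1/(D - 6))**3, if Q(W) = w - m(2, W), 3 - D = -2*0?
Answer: -4913/27 ≈ -181.96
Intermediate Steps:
w = -6 (w = -1 - 5 = -6)
D = 3 (D = 3 - (-2)*0 = 3 - 1*0 = 3 + 0 = 3)
Q(W) = -6 - W
Q(1/(D - 6))**3 = (-6 - 1/(3 - 6))**3 = (-6 - 1/(-3))**3 = (-6 - 1*(-1/3))**3 = (-6 + 1/3)**3 = (-17/3)**3 = -4913/27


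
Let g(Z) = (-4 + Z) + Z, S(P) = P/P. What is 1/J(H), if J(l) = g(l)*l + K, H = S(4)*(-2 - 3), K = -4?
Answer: 1/66 ≈ 0.015152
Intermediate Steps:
S(P) = 1
g(Z) = -4 + 2*Z
H = -5 (H = 1*(-2 - 3) = 1*(-5) = -5)
J(l) = -4 + l*(-4 + 2*l) (J(l) = (-4 + 2*l)*l - 4 = l*(-4 + 2*l) - 4 = -4 + l*(-4 + 2*l))
1/J(H) = 1/(-4 + 2*(-5)*(-2 - 5)) = 1/(-4 + 2*(-5)*(-7)) = 1/(-4 + 70) = 1/66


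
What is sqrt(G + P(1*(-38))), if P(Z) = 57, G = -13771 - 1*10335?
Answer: I*sqrt(24049) ≈ 155.08*I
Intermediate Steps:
G = -24106 (G = -13771 - 10335 = -24106)
sqrt(G + P(1*(-38))) = sqrt(-24106 + 57) = sqrt(-24049) = I*sqrt(24049)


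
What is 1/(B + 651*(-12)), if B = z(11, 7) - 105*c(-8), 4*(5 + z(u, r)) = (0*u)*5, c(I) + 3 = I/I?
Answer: -1/7607 ≈ -0.00013146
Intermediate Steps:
c(I) = -2 (c(I) = -3 + I/I = -3 + 1 = -2)
z(u, r) = -5 (z(u, r) = -5 + ((0*u)*5)/4 = -5 + (0*5)/4 = -5 + (¼)*0 = -5 + 0 = -5)
B = 205 (B = -5 - 105*(-2) = -5 + 210 = 205)
1/(B + 651*(-12)) = 1/(205 + 651*(-12)) = 1/(205 - 7812) = 1/(-7607) = -1/7607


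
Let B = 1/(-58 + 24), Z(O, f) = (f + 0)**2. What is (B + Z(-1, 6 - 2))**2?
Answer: 294849/1156 ≈ 255.06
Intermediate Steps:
Z(O, f) = f**2
B = -1/34 (B = 1/(-34) = -1/34 ≈ -0.029412)
(B + Z(-1, 6 - 2))**2 = (-1/34 + (6 - 2)**2)**2 = (-1/34 + 4**2)**2 = (-1/34 + 16)**2 = (543/34)**2 = 294849/1156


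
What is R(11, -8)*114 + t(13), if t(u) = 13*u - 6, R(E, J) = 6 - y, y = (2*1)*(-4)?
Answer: 1759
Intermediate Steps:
y = -8 (y = 2*(-4) = -8)
R(E, J) = 14 (R(E, J) = 6 - 1*(-8) = 6 + 8 = 14)
t(u) = -6 + 13*u
R(11, -8)*114 + t(13) = 14*114 + (-6 + 13*13) = 1596 + (-6 + 169) = 1596 + 163 = 1759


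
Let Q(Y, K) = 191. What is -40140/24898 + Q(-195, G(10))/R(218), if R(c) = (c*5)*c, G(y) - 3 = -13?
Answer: -4766655641/2958131380 ≈ -1.6114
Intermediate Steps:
G(y) = -10 (G(y) = 3 - 13 = -10)
R(c) = 5*c² (R(c) = (5*c)*c = 5*c²)
-40140/24898 + Q(-195, G(10))/R(218) = -40140/24898 + 191/((5*218²)) = -40140*1/24898 + 191/((5*47524)) = -20070/12449 + 191/237620 = -4766655641/2958131380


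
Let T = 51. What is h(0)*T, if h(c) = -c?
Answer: 0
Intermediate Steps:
h(0)*T = -1*0*51 = 0*51 = 0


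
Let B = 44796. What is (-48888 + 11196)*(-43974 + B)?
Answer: -30982824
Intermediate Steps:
(-48888 + 11196)*(-43974 + B) = (-48888 + 11196)*(-43974 + 44796) = -37692*822 = -30982824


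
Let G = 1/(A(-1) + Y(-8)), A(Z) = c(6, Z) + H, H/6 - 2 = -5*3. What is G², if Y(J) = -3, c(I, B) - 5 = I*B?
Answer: 1/6724 ≈ 0.00014872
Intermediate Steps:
c(I, B) = 5 + B*I (c(I, B) = 5 + I*B = 5 + B*I)
H = -78 (H = 12 + 6*(-5*3) = 12 + 6*(-15) = 12 - 90 = -78)
A(Z) = -73 + 6*Z (A(Z) = (5 + Z*6) - 78 = (5 + 6*Z) - 78 = -73 + 6*Z)
G = -1/82 (G = 1/((-73 + 6*(-1)) - 3) = 1/((-73 - 6) - 3) = 1/(-79 - 3) = 1/(-82) = -1/82 ≈ -0.012195)
G² = (-1/82)² = 1/6724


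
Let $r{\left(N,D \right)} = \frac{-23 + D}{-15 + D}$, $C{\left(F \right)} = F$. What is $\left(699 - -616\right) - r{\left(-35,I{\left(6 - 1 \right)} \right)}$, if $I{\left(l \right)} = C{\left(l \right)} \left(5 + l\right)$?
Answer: $\frac{45998}{35} \approx 1314.2$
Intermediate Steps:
$I{\left(l \right)} = l \left(5 + l\right)$
$r{\left(N,D \right)} = \frac{-23 + D}{-15 + D}$
$\left(699 - -616\right) - r{\left(-35,I{\left(6 - 1 \right)} \right)} = \left(699 - -616\right) - \frac{-23 + \left(6 - 1\right) \left(5 + \left(6 - 1\right)\right)}{-15 + \left(6 - 1\right) \left(5 + \left(6 - 1\right)\right)} = \left(699 + 616\right) - \frac{-23 + \left(6 - 1\right) \left(5 + \left(6 - 1\right)\right)}{-15 + \left(6 - 1\right) \left(5 + \left(6 - 1\right)\right)} = 1315 - \frac{-23 + 5 \left(5 + 5\right)}{-15 + 5 \left(5 + 5\right)} = 1315 - \frac{-23 + 5 \cdot 10}{-15 + 5 \cdot 10} = 1315 - \frac{-23 + 50}{-15 + 50} = 1315 - \frac{1}{35} \cdot 27 = 1315 - \frac{27}{35} = \frac{45998}{35}$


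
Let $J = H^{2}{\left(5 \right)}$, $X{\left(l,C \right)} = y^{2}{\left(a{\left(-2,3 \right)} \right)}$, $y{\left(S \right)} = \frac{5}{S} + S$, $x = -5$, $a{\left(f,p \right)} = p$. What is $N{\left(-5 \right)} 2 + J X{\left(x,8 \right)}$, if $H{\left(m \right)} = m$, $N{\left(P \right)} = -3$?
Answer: $\frac{4846}{9} \approx 538.44$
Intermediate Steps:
$y{\left(S \right)} = S + \frac{5}{S}$
$X{\left(l,C \right)} = \frac{196}{9}$ ($X{\left(l,C \right)} = \left(3 + \frac{5}{3}\right)^{2} = \left(\frac{14}{3}\right)^{2} = \frac{196}{9}$)
$J = 25$ ($J = 5^{2} = 25$)
$N{\left(-5 \right)} 2 + J X{\left(x,8 \right)} = \left(-3\right) 2 + 25 \cdot \frac{196}{9} = -6 + \frac{4900}{9} = \frac{4846}{9}$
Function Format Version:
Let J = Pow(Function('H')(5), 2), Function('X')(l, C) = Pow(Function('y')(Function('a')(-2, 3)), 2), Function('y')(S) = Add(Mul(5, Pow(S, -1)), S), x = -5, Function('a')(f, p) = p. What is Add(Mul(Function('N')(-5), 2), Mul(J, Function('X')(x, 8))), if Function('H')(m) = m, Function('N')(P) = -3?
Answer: Rational(4846, 9) ≈ 538.44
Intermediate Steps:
Function('y')(S) = Add(S, Mul(5, Pow(S, -1)))
Function('X')(l, C) = Rational(196, 9) (Function('X')(l, C) = Pow(Add(3, Mul(5, Pow(3, -1))), 2) = Pow(Add(3, Mul(5, Rational(1, 3))), 2) = Pow(Add(3, Rational(5, 3)), 2) = Pow(Rational(14, 3), 2) = Rational(196, 9))
J = 25 (J = Pow(5, 2) = 25)
Add(Mul(Function('N')(-5), 2), Mul(J, Function('X')(x, 8))) = Add(Mul(-3, 2), Mul(25, Rational(196, 9))) = Add(-6, Rational(4900, 9)) = Rational(4846, 9)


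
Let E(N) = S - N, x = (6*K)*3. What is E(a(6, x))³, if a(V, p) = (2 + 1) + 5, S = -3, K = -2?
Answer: -1331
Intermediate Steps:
x = -36 (x = (6*(-2))*3 = -12*3 = -36)
a(V, p) = 8 (a(V, p) = 3 + 5 = 8)
E(N) = -3 - N
E(a(6, x))³ = (-3 - 1*8)³ = (-3 - 8)³ = (-11)³ = -1331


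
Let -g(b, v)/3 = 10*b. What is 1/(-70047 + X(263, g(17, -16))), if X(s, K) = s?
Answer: -1/69784 ≈ -1.4330e-5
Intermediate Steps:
g(b, v) = -30*b
1/(-70047 + X(263, g(17, -16))) = 1/(-70047 + 263) = 1/(-69784) = -1/69784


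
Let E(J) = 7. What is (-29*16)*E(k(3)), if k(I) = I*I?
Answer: -3248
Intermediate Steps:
k(I) = I²
(-29*16)*E(k(3)) = -29*16*7 = -464*7 = -3248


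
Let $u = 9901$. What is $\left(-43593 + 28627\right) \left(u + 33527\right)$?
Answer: $-649943448$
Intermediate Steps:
$\left(-43593 + 28627\right) \left(u + 33527\right) = \left(-43593 + 28627\right) \left(9901 + 33527\right) = \left(-14966\right) 43428 = -649943448$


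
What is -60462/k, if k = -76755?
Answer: 20154/25585 ≈ 0.78773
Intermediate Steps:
-60462/k = -60462/(-76755) = -60462*(-1/76755) = 20154/25585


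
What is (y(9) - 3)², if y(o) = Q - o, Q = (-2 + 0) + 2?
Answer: 144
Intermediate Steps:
Q = 0 (Q = -2 + 2 = 0)
y(o) = -o (y(o) = 0 - o = -o)
(y(9) - 3)² = (-1*9 - 3)² = (-9 - 3)² = (-12)² = 144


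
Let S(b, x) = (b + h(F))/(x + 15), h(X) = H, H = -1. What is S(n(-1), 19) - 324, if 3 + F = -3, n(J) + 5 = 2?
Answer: -5510/17 ≈ -324.12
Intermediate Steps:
n(J) = -3 (n(J) = -5 + 2 = -3)
F = -6 (F = -3 - 3 = -6)
h(X) = -1
S(b, x) = (-1 + b)/(15 + x) (S(b, x) = (b - 1)/(x + 15) = (-1 + b)/(15 + x))
S(n(-1), 19) - 324 = (-1 - 3)/(15 + 19) - 324 = -4/34 - 324 = (1/34)*(-4) - 324 = -2/17 - 324 = -5510/17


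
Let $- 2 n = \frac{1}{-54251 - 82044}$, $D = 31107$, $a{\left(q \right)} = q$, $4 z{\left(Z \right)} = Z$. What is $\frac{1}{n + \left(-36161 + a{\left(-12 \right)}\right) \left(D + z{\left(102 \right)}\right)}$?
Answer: $- \frac{136295}{153489421457137} \approx -8.8798 \cdot 10^{-10}$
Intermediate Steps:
$z{\left(Z \right)} = \frac{Z}{4}$
$n = \frac{1}{272590}$ ($n = - \frac{1}{2 \left(-54251 - 82044\right)} = - \frac{1}{2 \left(-136295\right)} = \left(- \frac{1}{2}\right) \left(- \frac{1}{136295}\right) = \frac{1}{272590} \approx 3.6685 \cdot 10^{-6}$)
$\frac{1}{n + \left(-36161 + a{\left(-12 \right)}\right) \left(D + z{\left(102 \right)}\right)} = \frac{1}{\frac{1}{272590} + \left(-36161 - 12\right) \left(31107 + \frac{1}{4} \cdot 102\right)} = \frac{1}{\frac{1}{272590} - 36173 \left(31107 + \frac{51}{2}\right)} = \frac{1}{\frac{1}{272590} - \frac{2252311845}{2}} = \frac{1}{- \frac{153489421457137}{136295}} = - \frac{136295}{153489421457137}$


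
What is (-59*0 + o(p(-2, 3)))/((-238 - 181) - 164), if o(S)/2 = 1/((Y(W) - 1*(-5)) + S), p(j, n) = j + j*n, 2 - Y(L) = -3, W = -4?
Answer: -1/583 ≈ -0.0017153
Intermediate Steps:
Y(L) = 5 (Y(L) = 2 - 1*(-3) = 2 + 3 = 5)
o(S) = 2/(10 + S) (o(S) = 2/((5 - 1*(-5)) + S) = 2/((5 + 5) + S) = 2/(10 + S))
(-59*0 + o(p(-2, 3)))/((-238 - 181) - 164) = (-59*0 + 2/(10 - 2*(1 + 3)))/((-238 - 181) - 164) = (0 + 2/(10 - 2*4))/(-419 - 164) = (0 + 2/(10 - 8))/(-583) = (0 + 2/2)*(-1/583) = (0 + 2*(1/2))*(-1/583) = (0 + 1)*(-1/583) = 1*(-1/583) = -1/583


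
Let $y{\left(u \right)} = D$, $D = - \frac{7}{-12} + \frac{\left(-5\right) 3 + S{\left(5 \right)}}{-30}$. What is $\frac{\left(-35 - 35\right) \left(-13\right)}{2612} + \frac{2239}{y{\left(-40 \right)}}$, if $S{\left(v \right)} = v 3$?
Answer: $\frac{35092793}{9142} \approx 3838.6$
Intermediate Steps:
$S{\left(v \right)} = 3 v$
$D = \frac{7}{12}$ ($D = - \frac{7}{-12} + \frac{\left(-5\right) 3 + 3 \cdot 5}{-30} = \left(-7\right) \left(- \frac{1}{12}\right) + \left(-15 + 15\right) \left(- \frac{1}{30}\right) = \frac{7}{12} + 0 \left(- \frac{1}{30}\right) = \frac{7}{12} + 0 = \frac{7}{12} \approx 0.58333$)
$y{\left(u \right)} = \frac{7}{12}$
$\frac{\left(-35 - 35\right) \left(-13\right)}{2612} + \frac{2239}{y{\left(-40 \right)}} = \frac{\left(-35 - 35\right) \left(-13\right)}{2612} + \frac{2239}{\frac{7}{12}} = \left(-70\right) \left(-13\right) \frac{1}{2612} + 2239 \cdot \frac{12}{7} = 910 \cdot \frac{1}{2612} + \frac{26868}{7} = \frac{455}{1306} + \frac{26868}{7} = \frac{35092793}{9142}$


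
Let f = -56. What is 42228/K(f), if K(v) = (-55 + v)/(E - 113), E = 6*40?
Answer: -1787652/37 ≈ -48315.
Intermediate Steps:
E = 240
K(v) = -55/127 + v/127 (K(v) = (-55 + v)/(240 - 113) = (-55 + v)/127 = (-55 + v)*(1/127) = -55/127 + v/127)
42228/K(f) = 42228/(-55/127 + (1/127)*(-56)) = 42228/(-55/127 - 56/127) = 42228/(-111/127) = 42228*(-127/111) = -1787652/37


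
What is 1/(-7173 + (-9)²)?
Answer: -1/7092 ≈ -0.00014100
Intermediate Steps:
1/(-7173 + (-9)²) = 1/(-7173 + 81) = 1/(-7092) = -1/7092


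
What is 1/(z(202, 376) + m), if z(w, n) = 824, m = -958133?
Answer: -1/957309 ≈ -1.0446e-6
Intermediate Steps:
1/(z(202, 376) + m) = 1/(824 - 958133) = 1/(-957309) = -1/957309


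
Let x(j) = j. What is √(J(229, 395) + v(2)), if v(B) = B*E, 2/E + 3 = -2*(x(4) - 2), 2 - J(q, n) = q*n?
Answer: 5*I*√177289/7 ≈ 300.75*I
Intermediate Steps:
J(q, n) = 2 - n*q (J(q, n) = 2 - q*n = 2 - n*q)
E = -2/7 (E = 2/(-3 - 2*(4 - 2)) = 2/(-3 - 2*2) = 2/(-3 - 4) = 2/(-7) = 2*(-⅐) = -2/7 ≈ -0.28571)
v(B) = -2*B/7 (v(B) = B*(-2/7) = -2*B/7)
√(J(229, 395) + v(2)) = √((2 - 1*395*229) - 2/7*2) = √((2 - 90455) - 4/7) = √(-90453 - 4/7) = √(-633175/7) = 5*I*√177289/7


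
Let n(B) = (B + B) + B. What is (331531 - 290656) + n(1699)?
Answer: 45972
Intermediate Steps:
n(B) = 3*B (n(B) = 2*B + B = 3*B)
(331531 - 290656) + n(1699) = (331531 - 290656) + 3*1699 = 40875 + 5097 = 45972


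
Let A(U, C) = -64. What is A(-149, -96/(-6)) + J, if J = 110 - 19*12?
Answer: -182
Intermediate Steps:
J = -118 (J = 110 - 228 = -118)
A(-149, -96/(-6)) + J = -64 - 118 = -182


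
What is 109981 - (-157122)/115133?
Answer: 12662599595/115133 ≈ 1.0998e+5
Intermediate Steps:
109981 - (-157122)/115133 = 109981 - 1*(-157122/115133) = 109981 + 157122/115133 = 12662599595/115133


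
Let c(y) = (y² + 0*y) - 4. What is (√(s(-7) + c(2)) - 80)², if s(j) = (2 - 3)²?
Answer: 6241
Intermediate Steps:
c(y) = -4 + y² (c(y) = (y² + 0) - 4 = y² - 4 = -4 + y²)
s(j) = 1 (s(j) = (-1)² = 1)
(√(s(-7) + c(2)) - 80)² = (√(1 + (-4 + 2²)) - 80)² = (√(1 + (-4 + 4)) - 80)² = (√(1 + 0) - 80)² = (√1 - 80)² = (1 - 80)² = (-79)² = 6241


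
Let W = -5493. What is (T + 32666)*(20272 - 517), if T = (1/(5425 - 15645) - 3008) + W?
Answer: 975763847349/2044 ≈ 4.7738e+8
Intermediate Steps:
T = -86880221/10220 (T = (1/(5425 - 15645) - 3008) - 5493 = (1/(-10220) - 3008) - 5493 = (-1/10220 - 3008) - 5493 = -30741761/10220 - 5493 = -86880221/10220 ≈ -8501.0)
(T + 32666)*(20272 - 517) = (-86880221/10220 + 32666)*(20272 - 517) = (246966299/10220)*19755 = 975763847349/2044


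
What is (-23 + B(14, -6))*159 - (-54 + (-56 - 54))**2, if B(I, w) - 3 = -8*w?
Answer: -22444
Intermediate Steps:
B(I, w) = 3 - 8*w
(-23 + B(14, -6))*159 - (-54 + (-56 - 54))**2 = (-23 + (3 - 8*(-6)))*159 - (-54 + (-56 - 54))**2 = (-23 + (3 + 48))*159 - (-54 - 110)**2 = (-23 + 51)*159 - 1*(-164)**2 = 28*159 - 1*26896 = 4452 - 26896 = -22444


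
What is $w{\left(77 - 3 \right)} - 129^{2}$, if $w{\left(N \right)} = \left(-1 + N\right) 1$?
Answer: $-16568$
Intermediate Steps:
$w{\left(N \right)} = -1 + N$
$w{\left(77 - 3 \right)} - 129^{2} = \left(-1 + \left(77 - 3\right)\right) - 129^{2} = \left(-1 + 74\right) - 16641 = 73 - 16641 = -16568$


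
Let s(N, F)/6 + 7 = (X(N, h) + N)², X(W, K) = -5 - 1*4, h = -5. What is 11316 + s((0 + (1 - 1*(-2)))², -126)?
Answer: 11274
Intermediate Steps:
X(W, K) = -9 (X(W, K) = -5 - 4 = -9)
s(N, F) = -42 + 6*(-9 + N)²
11316 + s((0 + (1 - 1*(-2)))², -126) = 11316 + (-42 + 6*(-9 + (0 + (1 - 1*(-2)))²)²) = 11316 + (-42 + 6*(-9 + (0 + (1 + 2))²)²) = 11316 + (-42 + 6*(-9 + (0 + 3)²)²) = 11316 + (-42 + 6*(-9 + 3²)²) = 11316 + (-42 + 6*(-9 + 9)²) = 11316 + (-42 + 6*0²) = 11316 + (-42 + 6*0) = 11316 + (-42 + 0) = 11316 - 42 = 11274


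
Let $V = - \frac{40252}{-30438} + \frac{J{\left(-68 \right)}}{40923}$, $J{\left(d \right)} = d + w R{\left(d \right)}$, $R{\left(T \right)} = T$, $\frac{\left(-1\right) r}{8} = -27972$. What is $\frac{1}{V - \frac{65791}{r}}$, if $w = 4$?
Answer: $\frac{1720608517152}{1755216498641} \approx 0.98028$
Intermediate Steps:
$r = 223776$ ($r = \left(-8\right) \left(-27972\right) = 223776$)
$J{\left(d \right)} = 5 d$ ($J{\left(d \right)} = d + 4 d = 5 d$)
$V = \frac{90937982}{69200793}$ ($V = - \frac{40252}{-30438} + \frac{5 \left(-68\right)}{40923} = \left(-40252\right) \left(- \frac{1}{30438}\right) - \frac{340}{40923} = \frac{20126}{15219} - \frac{340}{40923} = \frac{90937982}{69200793} \approx 1.3141$)
$\frac{1}{V - \frac{65791}{r}} = \frac{1}{\frac{90937982}{69200793} - \frac{65791}{223776}} = \frac{1}{\frac{1755216498641}{1720608517152}} = \frac{1720608517152}{1755216498641}$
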